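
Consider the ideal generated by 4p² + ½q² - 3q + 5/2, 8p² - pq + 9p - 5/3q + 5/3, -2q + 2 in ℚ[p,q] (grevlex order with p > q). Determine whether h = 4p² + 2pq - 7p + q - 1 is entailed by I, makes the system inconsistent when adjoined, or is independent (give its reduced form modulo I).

4p² + 2pq - 7p + q - 1 lies in I (it reduces to 0).

First compute the reduced Gröbner basis of I by Buchberger's algorithm.
f_1 = 4p² + ½q² - 3q + 5/2, LT = p².
f_2 = 8p² - pq + 9p - 5/3q + 5/3, LT = p².
f_3 = -2q + 2, LT = q.

S(f_1,f_2): lcm = p². S = ⅛pq + ⅛q² - 9/8p - 13/24q + 5/12.
  leading term pq: subtract (-1/16p)·f_3 from ⅛pq + ⅛q² - 9/8p - 13/24q + 5/12 → ⅛q² - p - 13/24q + 5/12
  leading term q²: subtract (-1/16q)·f_3 from ⅛q² - p - 13/24q + 5/12 → -p - 5/12q + 5/12
  leading term p: no divisor's leading term divides it; move -p to the remainder.
  leading term q: subtract (5/24)·f_3 from -5/12q + 5/12 → 0
  remainder -p ≠ 0; add k_4 = -p to the basis.

S(f_1,f_3): leading monomials are coprime, so the S-polynomial reduces to 0 (Buchberger's first criterion).
S(f_2,f_3): leading monomials are coprime, so the S-polynomial reduces to 0 (Buchberger's first criterion).
S(f_1,k_4): lcm = p². S = ⅛q² - ¾q + ⅝.
  leading term q²: subtract (-1/16q)·f_3 from ⅛q² - ¾q + ⅝ → -⅝q + ⅝
  leading term q: subtract (5/16)·f_3 from -⅝q + ⅝ → 0
  remainder 0.

S(f_2,k_4): lcm = p². S = -⅛pq + 9/8p - 5/24q + 5/24.
  leading term pq: subtract (1/16p)·f_3 from -⅛pq + 9/8p - 5/24q + 5/24 → p - 5/24q + 5/24
  leading term p: subtract (-1)·k_4 from p - 5/24q + 5/24 → -5/24q + 5/24
  leading term q: subtract (5/48)·f_3 from -5/24q + 5/24 → 0
  remainder 0.

S(f_3,k_4): leading monomials are coprime, so the S-polynomial reduces to 0 (Buchberger's first criterion).
Every S-polynomial of the final basis reduces to 0, so we have a Gröbner basis.
Inter-reduce: drop elements whose leading term is divisible by another's, tail-reduce, and make monic.
Reduced Gröbner basis: {p, q - 1}.
Label its elements g_1 = p, g_2 = q - 1.

Reduce h = 4p² + 2pq - 7p + q - 1 modulo G:
  leading term p²: subtract (4p)·g_1 from 4p² + 2pq - 7p + q - 1 → 2pq - 7p + q - 1
  leading term pq: subtract (2q)·g_1 from 2pq - 7p + q - 1 → -7p + q - 1
  leading term p: subtract (-7)·g_1 from -7p + q - 1 → q - 1
  leading term q: subtract (1)·g_2 from q - 1 → 0
  normal form = 0.
Since the normal form is 0, h ∈ I.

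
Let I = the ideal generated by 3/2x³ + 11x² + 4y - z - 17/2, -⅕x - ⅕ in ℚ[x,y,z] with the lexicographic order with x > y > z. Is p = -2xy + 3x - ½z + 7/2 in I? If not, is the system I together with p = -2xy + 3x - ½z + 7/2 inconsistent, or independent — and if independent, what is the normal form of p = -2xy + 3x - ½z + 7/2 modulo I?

First compute the reduced Gröbner basis of I by Buchberger's algorithm.
f_1 = 3/2x³ + 11x² + 4y - z - 17/2, LT = x³.
f_2 = -⅕x - ⅕, LT = x.

S(f_1,f_2): lcm = x³. S = 19/3x² + 8/3y - ⅔z - 17/3.
  reduce S modulo (f_1, f_2):
  remainder 8/3y - ⅔z + ⅔ ≠ 0; add h_3 = 8/3y - ⅔z + ⅔ to the basis.

The other S-polynomials (S(f_1,h_3), S(f_2,h_3)) all reduce to 0 modulo the current basis, so we have a Gröbner basis.
Inter-reduce: drop elements whose leading term is divisible by another's, tail-reduce, and make monic.
Reduced Gröbner basis: {x + 1, y - ¼z + ¼}.
Label its elements g_1 = x + 1, g_2 = y - ¼z + ¼.

Reduce p = -2xy + 3x - ½z + 7/2 modulo G:
  leading term xy: subtract (-2y)·g_1 from -2xy + 3x - ½z + 7/2 → 3x + 2y - ½z + 7/2
  leading term x: subtract (3)·g_1 from 3x + 2y - ½z + 7/2 → 2y - ½z + ½
  leading term y: subtract (2)·g_2 from 2y - ½z + ½ → 0
  normal form = 0.
Since the normal form is 0, p ∈ I.

-2xy + 3x - ½z + 7/2 lies in I (it reduces to 0).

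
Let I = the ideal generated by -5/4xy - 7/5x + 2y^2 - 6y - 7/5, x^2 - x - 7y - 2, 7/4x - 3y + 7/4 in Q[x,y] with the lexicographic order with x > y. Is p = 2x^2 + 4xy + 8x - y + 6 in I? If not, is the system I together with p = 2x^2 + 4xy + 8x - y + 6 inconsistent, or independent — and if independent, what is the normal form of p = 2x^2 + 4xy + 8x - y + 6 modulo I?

2x^2 + 4xy + 8x - y + 6 lies in I (it reduces to 0).

First compute the reduced Gröbner basis of I by Buchberger's algorithm.
f_1 = -5/4xy - 7/5x + 2y^2 - 6y - 7/5, LT = xy.
f_2 = x^2 - x - 7y - 2, LT = x^2.
f_3 = 7/4x - 3y + 7/4, LT = x.

S(f_1,f_2): lcm = x^2y. S = 28/25x^2 - 8/5xy^2 + 29/5xy + 28/25x + 7y^2 + 2y.
  leading term x^2: subtract (28/25)·f_2 from 28/25x^2 - 8/5xy^2 + 29/5xy + 28/25x + 7y^2 + 2y → -8/5xy^2 + 29/5xy + 56/25x + 7y^2 + 246/25y + 56/25
  leading term xy^2: subtract (32/25y)·f_1 from -8/5xy^2 + 29/5xy + 56/25x + 7y^2 + 246/25y + 56/25 → 949/125xy + 56/25x - 64/25y^3 + 367/25y^2 + 1454/125y + 56/25
  leading term xy: subtract (-3796/625)·f_1 from 949/125xy + 56/25x - 64/25y^3 + 367/25y^2 + 1454/125y + 56/25 → -19572/3125x - 64/25y^3 + 16767/625y^2 - 15506/625y - 19572/3125
  leading term x: subtract (-11184/3125)·f_3 from -19572/3125x - 64/25y^3 + 16767/625y^2 - 15506/625y - 19572/3125 → -64/25y^3 + 16767/625y^2 - 111082/3125y
  leading term y^3: no divisor's leading term divides it; move -64/25y^3 to the remainder.
  leading term y^2: no divisor's leading term divides it; move 16767/625y^2 to the remainder.
  leading term y: no divisor's leading term divides it; move -111082/3125y to the remainder.
  remainder -64/25y^3 + 16767/625y^2 - 111082/3125y ≠ 0; add h_4 = -64/25y^3 + 16767/625y^2 - 111082/3125y to the basis.

S(f_1,f_3): lcm = xy. S = 28/25x + 4/35y^2 + 19/5y + 28/25.
  leading term x: subtract (16/25)·f_3 from 28/25x + 4/35y^2 + 19/5y + 28/25 → 4/35y^2 + 143/25y
  leading term y^2: no divisor's leading term divides it; move 4/35y^2 to the remainder.
  leading term y: no divisor's leading term divides it; move 143/25y to the remainder.
  remainder 4/35y^2 + 143/25y ≠ 0; add h_5 = 4/35y^2 + 143/25y to the basis.

S(f_2,f_3): lcm = x^2. S = 12/7xy - 2x - 7y - 2.
  leading term xy: subtract (-48/35)·f_1 from 12/7xy - 2x - 7y - 2 → -98/25x + 96/35y^2 - 533/35y - 98/25
  leading term x: subtract (-56/25)·f_3 from -98/25x + 96/35y^2 - 533/35y - 98/25 → 96/35y^2 - 3841/175y
  leading term y^2: subtract (24)·h_5 from 96/35y^2 - 3841/175y → -5573/35y
  leading term y: no divisor's leading term divides it; move -5573/35y to the remainder.
  remainder -5573/35y ≠ 0; add h_6 = -5573/35y to the basis.

The other S-polynomials (S(f_1,h_4), S(f_2,h_4), S(f_3,h_4), S(f_1,h_5), S(f_2,h_5), S(f_3,h_5), S(h_4,h_5), S(f_1,h_6), S(f_2,h_6), S(f_3,h_6), S(h_4,h_6), S(h_5,h_6)) all reduce to 0 modulo the current basis, so we have a Gröbner basis.
Inter-reduce: drop elements whose leading term is divisible by another's, tail-reduce, and make monic.
Reduced Gröbner basis: {x + 1, y}.
Label its elements g_1 = x + 1, g_2 = y.

Reduce p = 2x^2 + 4xy + 8x - y + 6 modulo G:
  leading term x^2: subtract (2x)·g_1 from 2x^2 + 4xy + 8x - y + 6 → 4xy + 6x - y + 6
  leading term xy: subtract (4y)·g_1 from 4xy + 6x - y + 6 → 6x - 5y + 6
  leading term x: subtract (6)·g_1 from 6x - 5y + 6 → -5y
  leading term y: subtract (-5)·g_2 from -5y → 0
  normal form = 0.
Since the normal form is 0, p ∈ I.

Ideal membership is decidable via reduction modulo a Gröbner basis.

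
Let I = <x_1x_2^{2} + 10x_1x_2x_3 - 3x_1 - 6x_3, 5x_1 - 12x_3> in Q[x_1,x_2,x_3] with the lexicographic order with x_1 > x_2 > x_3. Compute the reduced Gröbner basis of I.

G = {x_1 - \tfrac{12}{5}x_3, x_2^{2}x_3 + 10x_2x_3^{2} - \tfrac{11}{2}x_3}

The reduced Gröbner basis is the canonical form of the ideal for this ordering.

f_1 = x_1x_2^{2} + 10x_1x_2x_3 - 3x_1 - 6x_3, LT = x_1x_2^{2}.
f_2 = 5x_1 - 12x_3, LT = x_1.

S(f_1,f_2): lcm = x_1x_2^{2}. S = 10x_1x_2x_3 - 3x_1 + \tfrac{12}{5}x_2^{2}x_3 - 6x_3.
  leading term x_1x_2x_3: subtract (2x_2x_3)·f_2 from 10x_1x_2x_3 - 3x_1 + \tfrac{12}{5}x_2^{2}x_3 - 6x_3 → -3x_1 + \tfrac{12}{5}x_2^{2}x_3 + 24x_2x_3^{2} - 6x_3
  leading term x_1: subtract (-\tfrac{3}{5})·f_2 from -3x_1 + \tfrac{12}{5}x_2^{2}x_3 + 24x_2x_3^{2} - 6x_3 → \tfrac{12}{5}x_2^{2}x_3 + 24x_2x_3^{2} - \tfrac{66}{5}x_3
  leading term x_2^{2}x_3: no divisor's leading term divides it; move \tfrac{12}{5}x_2^{2}x_3 to the remainder.
  leading term x_2x_3^{2}: no divisor's leading term divides it; move 24x_2x_3^{2} to the remainder.
  leading term x_3: no divisor's leading term divides it; move -\tfrac{66}{5}x_3 to the remainder.
  remainder \tfrac{12}{5}x_2^{2}x_3 + 24x_2x_3^{2} - \tfrac{66}{5}x_3 ≠ 0; add g_3 = \tfrac{12}{5}x_2^{2}x_3 + 24x_2x_3^{2} - \tfrac{66}{5}x_3 to the basis.

The other S-polynomials (S(f_1,g_3), S(f_2,g_3)) all reduce to 0 modulo the current basis, so we have a Gröbner basis.
Inter-reduce: drop elements whose leading term is divisible by another's, tail-reduce, and make monic.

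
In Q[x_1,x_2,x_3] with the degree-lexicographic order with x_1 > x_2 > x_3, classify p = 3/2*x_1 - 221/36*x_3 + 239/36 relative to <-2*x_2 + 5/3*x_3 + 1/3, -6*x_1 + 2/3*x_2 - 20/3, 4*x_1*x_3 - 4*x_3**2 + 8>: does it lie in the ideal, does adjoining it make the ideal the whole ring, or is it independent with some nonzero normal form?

Adjoining 3/2*x_1 - 221/36*x_3 + 239/36 makes the ideal the whole ring: the system is inconsistent.

First compute the reduced Gröbner basis of I by Buchberger's algorithm.
f_1 = -2*x_2 + 5/3*x_3 + 1/3, LT = x_2.
f_2 = -6*x_1 + 2/3*x_2 - 20/3, LT = x_1.
f_3 = 4*x_1*x_3 - 4*x_3**2 + 8, LT = x_1*x_3.

S(f_1,f_2): leading monomials are coprime, so the S-polynomial reduces to 0 (Buchberger's first criterion).
S(f_1,f_3): leading monomials are coprime, so the S-polynomial reduces to 0 (Buchberger's first criterion).
S(f_2,f_3): lcm = x_1*x_3. S = -1/9*x_2*x_3 + x_3**2 + 10/9*x_3 - 2.
  leading term x_2*x_3: subtract (1/18*x_3)·f_1 from -1/9*x_2*x_3 + x_3**2 + 10/9*x_3 - 2 → 49/54*x_3**2 + 59/54*x_3 - 2
  leading term x_3**2: no divisor's leading term divides it; move 49/54*x_3**2 to the remainder.
  leading term x_3: no divisor's leading term divides it; move 59/54*x_3 to the remainder.
  leading term 1: no divisor's leading term divides it; move -2 to the remainder.
  remainder 49/54*x_3**2 + 59/54*x_3 - 2 ≠ 0; add h_4 = 49/54*x_3**2 + 59/54*x_3 - 2 to the basis.

S(f_1,h_4): leading monomials are coprime, so the S-polynomial reduces to 0 (Buchberger's first criterion).
S(f_2,h_4): leading monomials are coprime, so the S-polynomial reduces to 0 (Buchberger's first criterion).
S(f_3,h_4): lcm = x_1*x_3**2. S = -x_3**3 - 59/49*x_1*x_3 + 108/49*x_1 + 2*x_3.
  leading term x_3**3: subtract (-54/49*x_3)·h_4 from -x_3**3 - 59/49*x_1*x_3 + 108/49*x_1 + 2*x_3 → -59/49*x_1*x_3 + 59/49*x_3**2 + 108/49*x_1 - 10/49*x_3
  leading term x_1*x_3: subtract (59/294*x_3)·f_2 from -59/49*x_1*x_3 + 59/49*x_3**2 + 108/49*x_1 - 10/49*x_3 → -59/441*x_2*x_3 + 59/49*x_3**2 + 108/49*x_1 + 500/441*x_3
  leading term x_2*x_3: subtract (59/882*x_3)·f_1 from -59/441*x_2*x_3 + 59/49*x_3**2 + 108/49*x_1 + 500/441*x_3 → 59/54*x_3**2 + 108/49*x_1 + 2941/2646*x_3
  leading term x_3**2: subtract (59/49)·h_4 from 59/54*x_3**2 + 108/49*x_1 + 2941/2646*x_3 → 108/49*x_1 - 10/49*x_3 + 118/49
  leading term x_1: subtract (-18/49)·f_2 from 108/49*x_1 - 10/49*x_3 + 118/49 → 12/49*x_2 - 10/49*x_3 - 2/49
  leading term x_2: subtract (-6/49)·f_1 from 12/49*x_2 - 10/49*x_3 - 2/49 → 0
  remainder 0.

Every S-polynomial of the final basis reduces to 0, so we have a Gröbner basis.
Inter-reduce: drop elements whose leading term is divisible by another's, tail-reduce, and make monic.
Reduced Gröbner basis: {x_3**2 + 59/49*x_3 - 108/49, x_1 - 5/54*x_3 + 59/54, x_2 - 5/6*x_3 - 1/6}.
Label its elements g_1 = x_3**2 + 59/49*x_3 - 108/49, g_2 = x_1 - 5/54*x_3 + 59/54, g_3 = x_2 - 5/6*x_3 - 1/6.

Reduce p = 3/2*x_1 - 221/36*x_3 + 239/36 modulo G:
  leading term x_1: subtract (3/2)·g_2 from 3/2*x_1 - 221/36*x_3 + 239/36 → -6*x_3 + 5
  leading term x_3: no divisor's leading term divides it; move -6*x_3 to the remainder.
  leading term 1: no divisor's leading term divides it; move 5 to the remainder.
  normal form = -6*x_3 + 5.
The normal form is nonzero, so p ∉ I. Since p minus its normal form lies in I, I + (p) = I + (r) where r = -6*x_3 + 5; decide whether this ideal is the whole ring.
Run Buchberger on G together with r (pairs among the g_i already reduce to 0 since G is a Gröbner basis):
g_1 = x_3**2 + 59/49*x_3 - 108/49, LT = x_3**2.
g_2 = x_1 - 5/54*x_3 + 59/54, LT = x_1.
g_3 = x_2 - 5/6*x_3 - 1/6, LT = x_2.
r = -6*x_3 + 5, LT = x_3.

S(g_1,g_2): leading monomials are coprime, so the S-polynomial reduces to 0 (Buchberger's first criterion).
S(g_1,g_3): leading monomials are coprime, so the S-polynomial reduces to 0 (Buchberger's first criterion).
S(g_1,r): lcm = x_3**2. S = 599/294*x_3 - 108/49.
  leading term x_3: subtract (-599/1764)·r from 599/294*x_3 - 108/49 → -893/1764
  leading term 1: no divisor's leading term divides it; move -893/1764 to the remainder.
  remainder -893/1764 ≠ 0; add m_5 = -893/1764 to the basis.

S(g_2,g_3): leading monomials are coprime, so the S-polynomial reduces to 0 (Buchberger's first criterion).
S(g_2,r): leading monomials are coprime, so the S-polynomial reduces to 0 (Buchberger's first criterion).
S(g_3,r): leading monomials are coprime, so the S-polynomial reduces to 0 (Buchberger's first criterion).
S(g_1,m_5): leading monomials are coprime, so the S-polynomial reduces to 0 (Buchberger's first criterion).
S(g_2,m_5): leading monomials are coprime, so the S-polynomial reduces to 0 (Buchberger's first criterion).
S(g_3,m_5): leading monomials are coprime, so the S-polynomial reduces to 0 (Buchberger's first criterion).
S(r,m_5): leading monomials are coprime, so the S-polynomial reduces to 0 (Buchberger's first criterion).
Every S-polynomial of the final basis reduces to 0, so we have a Gröbner basis.
Inter-reduce: drop elements whose leading term is divisible by another's, tail-reduce, and make monic.
Reduced Gröbner basis: {1}.
The reduced Gröbner basis of I + (p) is {1}: the ideal is the whole ring, so the enlarged system has no common solution — adjoining p is inconsistent.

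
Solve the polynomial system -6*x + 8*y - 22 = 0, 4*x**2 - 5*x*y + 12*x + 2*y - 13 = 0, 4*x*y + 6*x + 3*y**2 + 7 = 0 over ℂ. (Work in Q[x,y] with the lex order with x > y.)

{(-5, -1)}

Compute a lex Gröbner basis by Buchberger's algorithm.
f_1 = -6*x + 8*y - 22, LT = x.
f_2 = 4*x**2 - 5*x*y + 12*x + 2*y - 13, LT = x**2.
f_3 = 4*x*y + 6*x + 3*y**2 + 7, LT = x*y.

S(f_1,f_2): lcm = x**2. S = -1/12*x*y + 2/3*x - 1/2*y + 13/4.
  leading term x*y: subtract (1/72*y)·f_1 from -1/12*x*y + 2/3*x - 1/2*y + 13/4 → 2/3*x - 1/9*y**2 - 7/36*y + 13/4
  leading term x: subtract (-1/9)·f_1 from 2/3*x - 1/9*y**2 - 7/36*y + 13/4 → -1/9*y**2 + 25/36*y + 29/36
  leading term y**2: no divisor's leading term divides it; move -1/9*y**2 to the remainder.
  leading term y: no divisor's leading term divides it; move 25/36*y to the remainder.
  leading term 1: no divisor's leading term divides it; move 29/36 to the remainder.
  remainder -1/9*y**2 + 25/36*y + 29/36 ≠ 0; add h_4 = -1/9*y**2 + 25/36*y + 29/36 to the basis.

S(f_1,f_3): lcm = x*y. S = -3/2*x - 25/12*y**2 + 11/3*y - 7/4.
  leading term x: subtract (1/4)·f_1 from -3/2*x - 25/12*y**2 + 11/3*y - 7/4 → -25/12*y**2 + 5/3*y + 15/4
  leading term y**2: subtract (75/4)·h_4 from -25/12*y**2 + 5/3*y + 15/4 → -545/48*y - 545/48
  leading term y: no divisor's leading term divides it; move -545/48*y to the remainder.
  leading term 1: no divisor's leading term divides it; move -545/48 to the remainder.
  remainder -545/48*y - 545/48 ≠ 0; add h_5 = -545/48*y - 545/48 to the basis.

The other S-polynomials (S(f_2,f_3), S(f_1,h_4), S(f_2,h_4), S(f_3,h_4), S(f_1,h_5), S(f_2,h_5), S(f_3,h_5), S(h_4,h_5)) all reduce to 0 modulo the current basis, so we have a Gröbner basis.
Inter-reduce: drop elements whose leading term is divisible by another's, tail-reduce, and make monic.
Reduced Gröbner basis: {x + 5, y + 1}.

From the last basis element, y + 1 = 0, so y takes values in {-1}. Each choice, substituted upward through the basis, yields the corresponding point(s) of the solution set.
  y = -1: the earlier basis element becomes x + 5 = 0, giving x = -5 — point (-5, -1).
Substituting each solution back into the original system confirms all equations vanish.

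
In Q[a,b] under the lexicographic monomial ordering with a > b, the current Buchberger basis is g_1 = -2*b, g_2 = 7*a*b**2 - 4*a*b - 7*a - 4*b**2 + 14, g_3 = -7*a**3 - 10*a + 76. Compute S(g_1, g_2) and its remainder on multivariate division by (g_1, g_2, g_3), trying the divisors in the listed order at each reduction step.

lcm(LM(g_1), LM(g_2)) = a*b**2.
S = (lcm/LT(g_1))·g_1 − (lcm/LT(g_2))·g_2 = 4/7*a*b + a + 4/7*b**2 - 2.
Reduce S modulo (g_1, g_2, g_3) in that order:
  leading term a*b: subtract (-2/7*a)·g_1 from 4/7*a*b + a + 4/7*b**2 - 2 → a + 4/7*b**2 - 2
  leading term a: no divisor's leading term divides it; move a to the remainder.
  leading term b**2: subtract (-2/7*b)·g_1 from 4/7*b**2 - 2 → -2
  leading term 1: no divisor's leading term divides it; move -2 to the remainder.
The remainder a - 2 is nonzero, so it would be added as the next basis element.

S(g_1, g_2) = 4/7*a*b + a + 4/7*b**2 - 2; remainder on division = a - 2.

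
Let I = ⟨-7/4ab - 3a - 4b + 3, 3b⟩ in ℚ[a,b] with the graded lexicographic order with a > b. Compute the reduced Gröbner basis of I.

G = {a - 1, b}

f_1 = -7/4ab - 3a - 4b + 3, LT = ab.
f_2 = 3b, LT = b.

S(f_1,f_2): lcm = ab. S = 12/7a + 16/7b - 12/7.
  leading term a: no divisor's leading term divides it; move 12/7a to the remainder.
  leading term b: subtract (16/21)·f_2 from 16/7b - 12/7 → -12/7
  leading term 1: no divisor's leading term divides it; move -12/7 to the remainder.
  remainder 12/7a - 12/7 ≠ 0; add g_3 = 12/7a - 12/7 to the basis.

The other S-polynomials (S(f_1,g_3), S(f_2,g_3)) all reduce to 0 modulo the current basis, so we have a Gröbner basis.
Inter-reduce: drop elements whose leading term is divisible by another's, tail-reduce, and make monic.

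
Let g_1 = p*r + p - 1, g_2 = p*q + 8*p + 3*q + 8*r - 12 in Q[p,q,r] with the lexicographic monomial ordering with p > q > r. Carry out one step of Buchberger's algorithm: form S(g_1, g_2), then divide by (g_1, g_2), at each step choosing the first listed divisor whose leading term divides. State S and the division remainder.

lcm(LM(g_1), LM(g_2)) = p*q*r.
S = (lcm/LT(g_1))·g_1 − (lcm/LT(g_2))·g_2 = p*q - 8*p*r - 3*q*r - q - 8*r**2 + 12*r.
Reduce S modulo (g_1, g_2) in that order:
  leading term p*q: subtract (1)·g_2 from p*q - 8*p*r - 3*q*r - q - 8*r**2 + 12*r → -8*p*r - 8*p - 3*q*r - 4*q - 8*r**2 + 4*r + 12
  leading term p*r: subtract (-8)·g_1 from -8*p*r - 8*p - 3*q*r - 4*q - 8*r**2 + 4*r + 12 → -3*q*r - 4*q - 8*r**2 + 4*r + 4
  leading term q*r: no divisor's leading term divides it; move -3*q*r to the remainder.
  leading term q: no divisor's leading term divides it; move -4*q to the remainder.
  leading term r**2: no divisor's leading term divides it; move -8*r**2 to the remainder.
  leading term r: no divisor's leading term divides it; move 4*r to the remainder.
  leading term 1: no divisor's leading term divides it; move 4 to the remainder.
The remainder -3*q*r - 4*q - 8*r**2 + 4*r + 4 is nonzero, so it would be added as the next basis element.

S(g_1, g_2) = p*q - 8*p*r - 3*q*r - q - 8*r**2 + 12*r; remainder on division = -3*q*r - 4*q - 8*r**2 + 4*r + 4.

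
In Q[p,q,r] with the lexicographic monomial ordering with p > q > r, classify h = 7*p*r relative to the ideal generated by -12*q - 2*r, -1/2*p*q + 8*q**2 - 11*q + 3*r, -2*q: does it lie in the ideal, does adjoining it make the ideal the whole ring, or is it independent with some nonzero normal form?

First compute the reduced Gröbner basis of I by Buchberger's algorithm.
f_1 = -12*q - 2*r, LT = q.
f_2 = -1/2*p*q + 8*q**2 - 11*q + 3*r, LT = p*q.
f_3 = -2*q, LT = q.

S(f_1,f_2): lcm = p*q. S = 1/6*p*r + 16*q**2 - 22*q + 6*r.
  leading term p*r: no divisor's leading term divides it; move 1/6*p*r to the remainder.
  leading term q**2: subtract (-4/3*q)·f_1 from 16*q**2 - 22*q + 6*r → -8/3*q*r - 22*q + 6*r
  leading term q*r: subtract (2/9*r)·f_1 from -8/3*q*r - 22*q + 6*r → -22*q + 4/9*r**2 + 6*r
  leading term q: subtract (11/6)·f_1 from -22*q + 4/9*r**2 + 6*r → 4/9*r**2 + 29/3*r
  leading term r**2: no divisor's leading term divides it; move 4/9*r**2 to the remainder.
  leading term r: no divisor's leading term divides it; move 29/3*r to the remainder.
  remainder 1/6*p*r + 4/9*r**2 + 29/3*r ≠ 0; add k_4 = 1/6*p*r + 4/9*r**2 + 29/3*r to the basis.

S(f_1,f_3): lcm = q. S = 1/6*r.
  leading term r: no divisor's leading term divides it; move 1/6*r to the remainder.
  remainder 1/6*r ≠ 0; add k_5 = 1/6*r to the basis.

S(f_2,f_3): lcm = p*q. S = -16*q**2 + 22*q - 6*r.
  leading term q**2: subtract (4/3*q)·f_1 from -16*q**2 + 22*q - 6*r → 8/3*q*r + 22*q - 6*r
  leading term q*r: subtract (-2/9*r)·f_1 from 8/3*q*r + 22*q - 6*r → 22*q - 4/9*r**2 - 6*r
  leading term q: subtract (-11/6)·f_1 from 22*q - 4/9*r**2 - 6*r → -4/9*r**2 - 29/3*r
  leading term r**2: subtract (-8/3*r)·k_5 from -4/9*r**2 - 29/3*r → -29/3*r
  leading term r: subtract (-58)·k_5 from -29/3*r → 0
  remainder 0.

S(f_1,k_4): leading monomials are coprime, so the S-polynomial reduces to 0 (Buchberger's first criterion).
S(f_2,k_4): lcm = p*q*r. S = -16*q**2*r - 8/3*q*r**2 - 36*q*r - 6*r**2.
  leading term q**2*r: subtract (4/3*q*r)·f_1 from -16*q**2*r - 8/3*q*r**2 - 36*q*r - 6*r**2 → -36*q*r - 6*r**2
  leading term q*r: subtract (3*r)·f_1 from -36*q*r - 6*r**2 → 0
  remainder 0.

S(f_3,k_4): leading monomials are coprime, so the S-polynomial reduces to 0 (Buchberger's first criterion).
S(f_1,k_5): leading monomials are coprime, so the S-polynomial reduces to 0 (Buchberger's first criterion).
S(f_2,k_5): leading monomials are coprime, so the S-polynomial reduces to 0 (Buchberger's first criterion).
S(f_3,k_5): leading monomials are coprime, so the S-polynomial reduces to 0 (Buchberger's first criterion).
S(k_4,k_5): lcm = p*r. S = 8/3*r**2 + 58*r.
  leading term r**2: subtract (16*r)·k_5 from 8/3*r**2 + 58*r → 58*r
  leading term r: subtract (348)·k_5 from 58*r → 0
  remainder 0.

Every S-polynomial of the final basis reduces to 0, so we have a Gröbner basis.
Inter-reduce: drop elements whose leading term is divisible by another's, tail-reduce, and make monic.
Reduced Gröbner basis: {q, r}.
Label its elements g_1 = q, g_2 = r.

Reduce h = 7*p*r modulo G:
  leading term p*r: subtract (7*p)·g_2 from 7*p*r → 0
  normal form = 0.
Since the normal form is 0, h ∈ I.

7*p*r lies in I (it reduces to 0).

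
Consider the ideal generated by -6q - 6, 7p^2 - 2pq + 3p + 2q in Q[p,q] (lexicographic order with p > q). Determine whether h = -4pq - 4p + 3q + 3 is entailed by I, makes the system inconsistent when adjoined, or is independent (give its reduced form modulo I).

-4pq - 4p + 3q + 3 lies in I (it reduces to 0).

First compute the reduced Gröbner basis of I by Buchberger's algorithm.
f_1 = -6q - 6, LT = q.
f_2 = 7p^2 - 2pq + 3p + 2q, LT = p^2.

The S-polynomials (S(f_1,f_2)) all reduce to 0 modulo the current basis, so we have a Gröbner basis.
Inter-reduce: drop elements whose leading term is divisible by another's, tail-reduce, and make monic.
Reduced Gröbner basis: {p^2 + 5/7p - 2/7, q + 1}.
Label its elements g_1 = p^2 + 5/7p - 2/7, g_2 = q + 1.

Reduce h = -4pq - 4p + 3q + 3 modulo G:
  leading term pq: subtract (-4p)·g_2 from -4pq - 4p + 3q + 3 → 3q + 3
  leading term q: subtract (3)·g_2 from 3q + 3 → 0
  normal form = 0.
Since the normal form is 0, h ∈ I.

Ideal membership is decidable via reduction modulo a Gröbner basis.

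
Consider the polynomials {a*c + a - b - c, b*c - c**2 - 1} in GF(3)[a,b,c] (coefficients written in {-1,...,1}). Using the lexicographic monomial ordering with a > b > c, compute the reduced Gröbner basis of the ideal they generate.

G = {a*b - a - b**2 - b + c**2 - c, a*c + a - b - c, b*c - c**2 - 1}

The reduced Gröbner basis is the canonical form of the ideal for this ordering.

f_1 = a*c + a - b - c, LT = a*c.
f_2 = b*c - c**2 - 1, LT = b*c.

S(f_1,f_2): lcm = a*b*c. S = a*b + a*c**2 + a - b**2 - b*c.
  reduce S modulo (f_1, f_2):
  remainder a*b - a - b**2 - b + c**2 - c ≠ 0; add g_3 = a*b - a - b**2 - b + c**2 - c to the basis.

The other S-polynomials (S(f_1,g_3), S(f_2,g_3)) all reduce to 0 modulo the current basis, so we have a Gröbner basis.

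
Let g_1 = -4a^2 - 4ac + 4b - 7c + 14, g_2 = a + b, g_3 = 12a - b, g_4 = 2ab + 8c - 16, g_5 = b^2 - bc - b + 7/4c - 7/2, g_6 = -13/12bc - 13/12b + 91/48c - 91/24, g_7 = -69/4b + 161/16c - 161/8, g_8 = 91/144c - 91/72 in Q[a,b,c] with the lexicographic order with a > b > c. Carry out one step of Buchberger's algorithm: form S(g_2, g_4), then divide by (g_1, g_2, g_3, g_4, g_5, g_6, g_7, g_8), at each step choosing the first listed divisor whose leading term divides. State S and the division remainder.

lcm(LM(g_2), LM(g_4)) = ab.
S = (lcm/LT(g_2))·g_2 − (lcm/LT(g_4))·g_4 = b^2 - 4c + 8.
Reduce S modulo (g_1, g_2, g_3, g_4, g_5, g_6, g_7, g_8) in that order:
  leading term b^2: subtract (1)·g_5 from b^2 - 4c + 8 → bc + b - 23/4c + 23/2
  leading term bc: subtract (-12/13)·g_6 from bc + b - 23/4c + 23/2 → -4c + 8
  leading term c: subtract (-576/91)·g_8 from -4c + 8 → 0
The remainder is 0, so this S-polynomial contributes no new basis element.

S(g_2, g_4) = b^2 - 4c + 8; remainder on division = 0.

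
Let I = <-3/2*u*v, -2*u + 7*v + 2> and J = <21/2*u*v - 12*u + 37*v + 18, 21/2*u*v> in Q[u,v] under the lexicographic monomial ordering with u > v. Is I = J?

No, the ideals differ.

Two ideals are equal iff their reduced Gröbner bases coincide (the reduced basis is unique for a fixed ordering).
Buchberger on the first generating set:
f_1 = -3/2*u*v, LT = u*v.
f_2 = -2*u + 7*v + 2, LT = u.

S(f_1,f_2): lcm = u*v. S = 7/2*v**2 + v.
  reduce S modulo (f_1, f_2):
  remainder 7/2*v**2 + v ≠ 0; add g_3 = 7/2*v**2 + v to the basis.

The other S-polynomials (S(f_1,g_3), S(f_2,g_3)) all reduce to 0 modulo the current basis, so we have a Gröbner basis.
Inter-reduce: drop elements whose leading term is divisible by another's, tail-reduce, and make monic.
Reduced Gröbner basis: {u - 7/2*v - 1, v**2 + 2/7*v}.

Buchberger on the second generating set:
h_1 = 21/2*u*v - 12*u + 37*v + 18, LT = u*v.
h_2 = 21/2*u*v, LT = u*v.

S(h_1,h_2): lcm = u*v. S = -8/7*u + 74/21*v + 12/7.
  reduce S modulo (h_1, h_2):
  remainder -8/7*u + 74/21*v + 12/7 ≠ 0; add k_3 = -8/7*u + 74/21*v + 12/7 to the basis.

S(h_1,k_3): lcm = u*v. S = -8/7*u + 37/12*v**2 + 211/42*v + 12/7.
  reduce S modulo (h_1, h_2, k_3):
  remainder 37/12*v**2 + 3/2*v ≠ 0; add k_4 = 37/12*v**2 + 3/2*v to the basis.

The other S-polynomials (S(h_2,k_3), S(h_1,k_4), S(h_2,k_4), S(k_3,k_4)) all reduce to 0 modulo the current basis, so we have a Gröbner basis.
Inter-reduce: drop elements whose leading term is divisible by another's, tail-reduce, and make monic.
Reduced Gröbner basis: {u - 37/12*v - 3/2, v**2 + 18/37*v}.

These differ, so the ideals are not equal.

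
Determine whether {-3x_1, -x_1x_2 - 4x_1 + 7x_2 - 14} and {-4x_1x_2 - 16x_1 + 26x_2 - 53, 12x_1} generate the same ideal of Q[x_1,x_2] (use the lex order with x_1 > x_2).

For a fixed monomial order, each ideal has a unique reduced Gröbner basis; comparing bases decides equality.
Buchberger on the first generating set:
f_1 = -3x_1, LT = x_1.
f_2 = -x_1x_2 - 4x_1 + 7x_2 - 14, LT = x_1x_2.

S(f_1,f_2): lcm = x_1x_2. S = -4x_1 + 7x_2 - 14.
  leading term x_1: subtract (4/3)·f_1 from -4x_1 + 7x_2 - 14 → 7x_2 - 14
  leading term x_2: no divisor's leading term divides it; move 7x_2 to the remainder.
  leading term 1: no divisor's leading term divides it; move -14 to the remainder.
  remainder 7x_2 - 14 ≠ 0; add g_3 = 7x_2 - 14 to the basis.

The other S-polynomials (S(f_1,g_3), S(f_2,g_3)) all reduce to 0 modulo the current basis, so we have a Gröbner basis.
Inter-reduce: drop elements whose leading term is divisible by another's, tail-reduce, and make monic.
Reduced Gröbner basis: {x_1, x_2 - 2}.

Buchberger on the second generating set:
h_1 = -4x_1x_2 - 16x_1 + 26x_2 - 53, LT = x_1x_2.
h_2 = 12x_1, LT = x_1.

S(h_1,h_2): lcm = x_1x_2. S = 4x_1 - 13/2x_2 + 53/4.
  leading term x_1: subtract (1/3)·h_2 from 4x_1 - 13/2x_2 + 53/4 → -13/2x_2 + 53/4
  leading term x_2: no divisor's leading term divides it; move -13/2x_2 to the remainder.
  leading term 1: no divisor's leading term divides it; move 53/4 to the remainder.
  remainder -13/2x_2 + 53/4 ≠ 0; add k_3 = -13/2x_2 + 53/4 to the basis.

The other S-polynomials (S(h_1,k_3), S(h_2,k_3)) all reduce to 0 modulo the current basis, so we have a Gröbner basis.
Inter-reduce: drop elements whose leading term is divisible by another's, tail-reduce, and make monic.
Reduced Gröbner basis: {x_1, x_2 - 53/26}.

Since the reduced bases disagree, the two ideals are not the same.

No, the ideals differ.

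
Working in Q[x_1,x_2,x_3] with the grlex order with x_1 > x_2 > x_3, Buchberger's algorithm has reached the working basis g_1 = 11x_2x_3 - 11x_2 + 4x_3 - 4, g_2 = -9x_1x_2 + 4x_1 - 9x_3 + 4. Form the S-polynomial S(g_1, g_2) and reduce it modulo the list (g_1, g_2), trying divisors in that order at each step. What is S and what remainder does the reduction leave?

lcm(LM(g_1), LM(g_2)) = x_1x_2x_3.
S = (lcm/LT(g_1))·g_1 − (lcm/LT(g_2))·g_2 = -x_1x_2 + 80/99x_1x_3 - x_3^2 - 4/11x_1 + 4/9x_3.
Reduce S modulo (g_1, g_2) in that order:
  leading term x_1x_2: subtract (1/9)·g_2 from -x_1x_2 + 80/99x_1x_3 - x_3^2 - 4/11x_1 + 4/9x_3 → 80/99x_1x_3 - x_3^2 - 80/99x_1 + 13/9x_3 - 4/9
  leading term x_1x_3: no divisor's leading term divides it; move 80/99x_1x_3 to the remainder.
  leading term x_3^2: no divisor's leading term divides it; move -x_3^2 to the remainder.
  leading term x_1: no divisor's leading term divides it; move -80/99x_1 to the remainder.
  leading term x_3: no divisor's leading term divides it; move 13/9x_3 to the remainder.
  leading term 1: no divisor's leading term divides it; move -4/9 to the remainder.
The remainder 80/99x_1x_3 - x_3^2 - 80/99x_1 + 13/9x_3 - 4/9 is nonzero, so it would be added as the next basis element.

S(g_1, g_2) = -x_1x_2 + 80/99x_1x_3 - x_3^2 - 4/11x_1 + 4/9x_3; remainder on division = 80/99x_1x_3 - x_3^2 - 80/99x_1 + 13/9x_3 - 4/9.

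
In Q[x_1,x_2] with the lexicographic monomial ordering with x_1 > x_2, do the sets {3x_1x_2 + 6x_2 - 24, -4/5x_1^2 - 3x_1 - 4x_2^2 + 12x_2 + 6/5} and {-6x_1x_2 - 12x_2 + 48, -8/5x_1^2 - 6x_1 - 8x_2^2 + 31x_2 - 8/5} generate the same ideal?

No, the ideals differ.

For a fixed monomial order, each ideal has a unique reduced Gröbner basis; comparing bases decides equality.
Buchberger on the first generating set:
f_1 = 3x_1x_2 + 6x_2 - 24, LT = x_1x_2.
f_2 = -4/5x_1^2 - 3x_1 - 4x_2^2 + 12x_2 + 6/5, LT = x_1^2.

S(f_1,f_2): lcm = x_1^2x_2. S = -7/4x_1x_2 - 8x_1 - 5x_2^3 + 15x_2^2 + 3/2x_2.
  leading term x_1x_2: subtract (-7/12)·f_1 from -7/4x_1x_2 - 8x_1 - 5x_2^3 + 15x_2^2 + 3/2x_2 → -8x_1 - 5x_2^3 + 15x_2^2 + 5x_2 - 14
  leading term x_1: no divisor's leading term divides it; move -8x_1 to the remainder.
  leading term x_2^3: no divisor's leading term divides it; move -5x_2^3 to the remainder.
  leading term x_2^2: no divisor's leading term divides it; move 15x_2^2 to the remainder.
  leading term x_2: no divisor's leading term divides it; move 5x_2 to the remainder.
  leading term 1: no divisor's leading term divides it; move -14 to the remainder.
  remainder -8x_1 - 5x_2^3 + 15x_2^2 + 5x_2 - 14 ≠ 0; add g_3 = -8x_1 - 5x_2^3 + 15x_2^2 + 5x_2 - 14 to the basis.

S(f_1,g_3): lcm = x_1x_2. S = -5/8x_2^4 + 15/8x_2^3 + 5/8x_2^2 + 1/4x_2 - 8.
  leading term x_2^4: no divisor's leading term divides it; move -5/8x_2^4 to the remainder.
  leading term x_2^3: no divisor's leading term divides it; move 15/8x_2^3 to the remainder.
  leading term x_2^2: no divisor's leading term divides it; move 5/8x_2^2 to the remainder.
  leading term x_2: no divisor's leading term divides it; move 1/4x_2 to the remainder.
  leading term 1: no divisor's leading term divides it; move -8 to the remainder.
  remainder -5/8x_2^4 + 15/8x_2^3 + 5/8x_2^2 + 1/4x_2 - 8 ≠ 0; add g_4 = -5/8x_2^4 + 15/8x_2^3 + 5/8x_2^2 + 1/4x_2 - 8 to the basis.

S(f_2,g_3): lcm = x_1^2. S = -5/8x_1x_2^3 + 15/8x_1x_2^2 + 5/8x_1x_2 + 2x_1 + 5x_2^2 - 15x_2 - 3/2.
  leading term x_1x_2^3: subtract (-5/24x_2^2)·f_1 from -5/8x_1x_2^3 + 15/8x_1x_2^2 + 5/8x_1x_2 + 2x_1 + 5x_2^2 - 15x_2 - 3/2 → 15/8x_1x_2^2 + 5/8x_1x_2 + 2x_1 + 5/4x_2^3 - 15x_2 - 3/2
  leading term x_1x_2^2: subtract (5/8x_2)·f_1 from 15/8x_1x_2^2 + 5/8x_1x_2 + 2x_1 + 5/4x_2^3 - 15x_2 - 3/2 → 5/8x_1x_2 + 2x_1 + 5/4x_2^3 - 15/4x_2^2 - 3/2
  leading term x_1x_2: subtract (5/24)·f_1 from 5/8x_1x_2 + 2x_1 + 5/4x_2^3 - 15/4x_2^2 - 3/2 → 2x_1 + 5/4x_2^3 - 15/4x_2^2 - 5/4x_2 + 7/2
  leading term x_1: subtract (-1/4)·g_3 from 2x_1 + 5/4x_2^3 - 15/4x_2^2 - 5/4x_2 + 7/2 → 0
  remainder 0.

S(f_1,g_4): lcm = x_1x_2^4. S = 3x_1x_2^3 + x_1x_2^2 + 2/5x_1x_2 - 64/5x_1 + 2x_2^4 - 8x_2^3.
  leading term x_1x_2^3: subtract (x_2^2)·f_1 from 3x_1x_2^3 + x_1x_2^2 + 2/5x_1x_2 - 64/5x_1 + 2x_2^4 - 8x_2^3 → x_1x_2^2 + 2/5x_1x_2 - 64/5x_1 + 2x_2^4 - 14x_2^3 + 24x_2^2
  leading term x_1x_2^2: subtract (1/3x_2)·f_1 from x_1x_2^2 + 2/5x_1x_2 - 64/5x_1 + 2x_2^4 - 14x_2^3 + 24x_2^2 → 2/5x_1x_2 - 64/5x_1 + 2x_2^4 - 14x_2^3 + 22x_2^2 + 8x_2
  leading term x_1x_2: subtract (2/15)·f_1 from 2/5x_1x_2 - 64/5x_1 + 2x_2^4 - 14x_2^3 + 22x_2^2 + 8x_2 → -64/5x_1 + 2x_2^4 - 14x_2^3 + 22x_2^2 + 36/5x_2 + 16/5
  leading term x_1: subtract (8/5)·g_3 from -64/5x_1 + 2x_2^4 - 14x_2^3 + 22x_2^2 + 36/5x_2 + 16/5 → 2x_2^4 - 6x_2^3 - 2x_2^2 - 4/5x_2 + 128/5
  leading term x_2^4: subtract (-16/5)·g_4 from 2x_2^4 - 6x_2^3 - 2x_2^2 - 4/5x_2 + 128/5 → 0
  remainder 0.

S(f_2,g_4): leading monomials are coprime, so the S-polynomial reduces to 0 (Buchberger's first criterion).
S(g_3,g_4): leading monomials are coprime, so the S-polynomial reduces to 0 (Buchberger's first criterion).
Every S-polynomial of the final basis reduces to 0, so we have a Gröbner basis.
Inter-reduce: drop elements whose leading term is divisible by another's, tail-reduce, and make monic.
Reduced Gröbner basis: {x_1 + 5/8x_2^3 - 15/8x_2^2 - 5/8x_2 + 7/4, x_2^4 - 3x_2^3 - x_2^2 - 2/5x_2 + 64/5}.

Buchberger on the second generating set:
h_1 = -6x_1x_2 - 12x_2 + 48, LT = x_1x_2.
h_2 = -8/5x_1^2 - 6x_1 - 8x_2^2 + 31x_2 - 8/5, LT = x_1^2.

S(h_1,h_2): lcm = x_1^2x_2. S = -7/4x_1x_2 - 8x_1 - 5x_2^3 + 155/8x_2^2 - x_2.
  leading term x_1x_2: subtract (7/24)·h_1 from -7/4x_1x_2 - 8x_1 - 5x_2^3 + 155/8x_2^2 - x_2 → -8x_1 - 5x_2^3 + 155/8x_2^2 + 5/2x_2 - 14
  leading term x_1: no divisor's leading term divides it; move -8x_1 to the remainder.
  leading term x_2^3: no divisor's leading term divides it; move -5x_2^3 to the remainder.
  leading term x_2^2: no divisor's leading term divides it; move 155/8x_2^2 to the remainder.
  leading term x_2: no divisor's leading term divides it; move 5/2x_2 to the remainder.
  leading term 1: no divisor's leading term divides it; move -14 to the remainder.
  remainder -8x_1 - 5x_2^3 + 155/8x_2^2 + 5/2x_2 - 14 ≠ 0; add k_3 = -8x_1 - 5x_2^3 + 155/8x_2^2 + 5/2x_2 - 14 to the basis.

S(h_1,k_3): lcm = x_1x_2. S = -5/8x_2^4 + 155/64x_2^3 + 5/16x_2^2 + 1/4x_2 - 8.
  leading term x_2^4: no divisor's leading term divides it; move -5/8x_2^4 to the remainder.
  leading term x_2^3: no divisor's leading term divides it; move 155/64x_2^3 to the remainder.
  leading term x_2^2: no divisor's leading term divides it; move 5/16x_2^2 to the remainder.
  leading term x_2: no divisor's leading term divides it; move 1/4x_2 to the remainder.
  leading term 1: no divisor's leading term divides it; move -8 to the remainder.
  remainder -5/8x_2^4 + 155/64x_2^3 + 5/16x_2^2 + 1/4x_2 - 8 ≠ 0; add k_4 = -5/8x_2^4 + 155/64x_2^3 + 5/16x_2^2 + 1/4x_2 - 8 to the basis.

S(h_2,k_3): lcm = x_1^2. S = -5/8x_1x_2^3 + 155/64x_1x_2^2 + 5/16x_1x_2 + 2x_1 + 5x_2^2 - 155/8x_2 + 1.
  leading term x_1x_2^3: subtract (5/48x_2^2)·h_1 from -5/8x_1x_2^3 + 155/64x_1x_2^2 + 5/16x_1x_2 + 2x_1 + 5x_2^2 - 155/8x_2 + 1 → 155/64x_1x_2^2 + 5/16x_1x_2 + 2x_1 + 5/4x_2^3 - 155/8x_2 + 1
  leading term x_1x_2^2: subtract (-155/384x_2)·h_1 from 155/64x_1x_2^2 + 5/16x_1x_2 + 2x_1 + 5/4x_2^3 - 155/8x_2 + 1 → 5/16x_1x_2 + 2x_1 + 5/4x_2^3 - 155/32x_2^2 + 1
  leading term x_1x_2: subtract (-5/96)·h_1 from 5/16x_1x_2 + 2x_1 + 5/4x_2^3 - 155/32x_2^2 + 1 → 2x_1 + 5/4x_2^3 - 155/32x_2^2 - 5/8x_2 + 7/2
  leading term x_1: subtract (-1/4)·k_3 from 2x_1 + 5/4x_2^3 - 155/32x_2^2 - 5/8x_2 + 7/2 → 0
  remainder 0.

S(h_1,k_4): lcm = x_1x_2^4. S = 31/8x_1x_2^3 + 1/2x_1x_2^2 + 2/5x_1x_2 - 64/5x_1 + 2x_2^4 - 8x_2^3.
  leading term x_1x_2^3: subtract (-31/48x_2^2)·h_1 from 31/8x_1x_2^3 + 1/2x_1x_2^2 + 2/5x_1x_2 - 64/5x_1 + 2x_2^4 - 8x_2^3 → 1/2x_1x_2^2 + 2/5x_1x_2 - 64/5x_1 + 2x_2^4 - 63/4x_2^3 + 31x_2^2
  leading term x_1x_2^2: subtract (-1/12x_2)·h_1 from 1/2x_1x_2^2 + 2/5x_1x_2 - 64/5x_1 + 2x_2^4 - 63/4x_2^3 + 31x_2^2 → 2/5x_1x_2 - 64/5x_1 + 2x_2^4 - 63/4x_2^3 + 30x_2^2 + 4x_2
  leading term x_1x_2: subtract (-1/15)·h_1 from 2/5x_1x_2 - 64/5x_1 + 2x_2^4 - 63/4x_2^3 + 30x_2^2 + 4x_2 → -64/5x_1 + 2x_2^4 - 63/4x_2^3 + 30x_2^2 + 16/5x_2 + 16/5
  leading term x_1: subtract (8/5)·k_3 from -64/5x_1 + 2x_2^4 - 63/4x_2^3 + 30x_2^2 + 16/5x_2 + 16/5 → 2x_2^4 - 31/4x_2^3 - x_2^2 - 4/5x_2 + 128/5
  leading term x_2^4: subtract (-16/5)·k_4 from 2x_2^4 - 31/4x_2^3 - x_2^2 - 4/5x_2 + 128/5 → 0
  remainder 0.

S(h_2,k_4): leading monomials are coprime, so the S-polynomial reduces to 0 (Buchberger's first criterion).
S(k_3,k_4): leading monomials are coprime, so the S-polynomial reduces to 0 (Buchberger's first criterion).
Every S-polynomial of the final basis reduces to 0, so we have a Gröbner basis.
Inter-reduce: drop elements whose leading term is divisible by another's, tail-reduce, and make monic.
Reduced Gröbner basis: {x_1 + 5/8x_2^3 - 155/64x_2^2 - 5/16x_2 + 7/4, x_2^4 - 31/8x_2^3 - 1/2x_2^2 - 2/5x_2 + 64/5}.

These differ, so the ideals are not equal.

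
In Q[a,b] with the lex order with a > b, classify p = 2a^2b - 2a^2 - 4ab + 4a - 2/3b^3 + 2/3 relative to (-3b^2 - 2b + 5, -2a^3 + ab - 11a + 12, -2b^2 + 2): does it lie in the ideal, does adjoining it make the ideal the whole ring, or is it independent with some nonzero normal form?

2a^2b - 2a^2 - 4ab + 4a - 2/3b^3 + 2/3 lies in I (it reduces to 0).

First compute the reduced Gröbner basis of I by Buchberger's algorithm.
f_1 = -3b^2 - 2b + 5, LT = b^2.
f_2 = -2a^3 + ab - 11a + 12, LT = a^3.
f_3 = -2b^2 + 2, LT = b^2.

S(f_1,f_3): lcm = b^2. S = 2/3b - 2/3.
  reduce S modulo (f_1, f_2, f_3):
  remainder 2/3b - 2/3 ≠ 0; add h_4 = 2/3b - 2/3 to the basis.

The other S-polynomials (S(f_1,f_2), S(f_2,f_3), S(f_1,h_4), S(f_2,h_4), S(f_3,h_4)) all reduce to 0 modulo the current basis, so we have a Gröbner basis.
Inter-reduce: drop elements whose leading term is divisible by another's, tail-reduce, and make monic.
Reduced Gröbner basis: {a^3 + 5a - 6, b - 1}.
Label its elements g_1 = a^3 + 5a - 6, g_2 = b - 1.

Reduce p = 2a^2b - 2a^2 - 4ab + 4a - 2/3b^3 + 2/3 modulo G:
  leading term a^2b: subtract (2a^2)·g_2 from 2a^2b - 2a^2 - 4ab + 4a - 2/3b^3 + 2/3 → -4ab + 4a - 2/3b^3 + 2/3
  leading term ab: subtract (-4a)·g_2 from -4ab + 4a - 2/3b^3 + 2/3 → -2/3b^3 + 2/3
  leading term b^3: subtract (-2/3b^2)·g_2 from -2/3b^3 + 2/3 → -2/3b^2 + 2/3
  leading term b^2: subtract (-2/3b)·g_2 from -2/3b^2 + 2/3 → -2/3b + 2/3
  leading term b: subtract (-2/3)·g_2 from -2/3b + 2/3 → 0
  normal form = 0.
Since the normal form is 0, p ∈ I.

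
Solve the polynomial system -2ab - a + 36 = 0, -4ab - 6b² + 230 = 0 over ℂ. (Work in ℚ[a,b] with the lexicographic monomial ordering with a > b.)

{(-4, -5), (-9*sqrt(1281)/8 - 297/8, 9/4 - sqrt(1281)/12), (-297/8 + 9*sqrt(1281)/8, 9/4 + sqrt(1281)/12)}

Compute a lex Gröbner basis by Buchberger's algorithm.
f_1 = -2ab - a + 36, LT = ab.
f_2 = -4ab - 6b² + 230, LT = ab.

S(f_1,f_2): lcm = ab. S = ½a - 3/2b² + 79/2.
  reduce S modulo (f_1, f_2):
  remainder ½a - 3/2b² + 79/2 ≠ 0; add h_3 = ½a - 3/2b² + 79/2 to the basis.

S(f_1,h_3): lcm = ab. S = ½a + 3b³ - 79b - 18.
  reduce S modulo (f_1, f_2, h_3):
  remainder 3b³ + 3/2b² - 79b - 115/2 ≠ 0; add h_4 = 3b³ + 3/2b² - 79b - 115/2 to the basis.

The other S-polynomials (S(f_2,h_3), S(f_1,h_4), S(f_2,h_4), S(h_3,h_4)) all reduce to 0 modulo the current basis, so we have a Gröbner basis.
Inter-reduce: drop elements whose leading term is divisible by another's, tail-reduce, and make monic.
Reduced Gröbner basis: {a - 3b² + 79, b³ + ½b² - 79/3b - 115/6}.

Elimination: the polynomial b³ + ½b² - 79/3b - 115/6 lies in the elimination ideal for b, so b ∈ {-5, 9/4 - sqrt(1281)/12, 9/4 + sqrt(1281)/12}. For each such b, the remaining basis elements (now univariate) give the rest of the solution.
  b = -5: the earlier basis element becomes a + 4 = 0, giving a = -4 — point (-4, -5).
  b = 9/4 - sqrt(1281)/12: the earlier basis element becomes a + 297/8 + 9*sqrt(1281)/8 = 0, giving a = -9*sqrt(1281)/8 - 297/8 — point (-9*sqrt(1281)/8 - 297/8, 9/4 - sqrt(1281)/12).
  b = 9/4 + sqrt(1281)/12: the earlier basis element becomes a - 9*sqrt(1281)/8 + 297/8 = 0, giving a = -297/8 + 9*sqrt(1281)/8 — point (-297/8 + 9*sqrt(1281)/8, 9/4 + sqrt(1281)/12).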